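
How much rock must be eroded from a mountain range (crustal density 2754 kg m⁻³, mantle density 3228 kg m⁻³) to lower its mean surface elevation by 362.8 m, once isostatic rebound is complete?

Net drop Δ = e − u = e − e ρ_c/ρ_m = e (ρ_m − ρ_c)/ρ_m.
e = Δ ρ_m/(ρ_m − ρ_c) = 362.8 m × 3228/474 = 2470 m.

2470 m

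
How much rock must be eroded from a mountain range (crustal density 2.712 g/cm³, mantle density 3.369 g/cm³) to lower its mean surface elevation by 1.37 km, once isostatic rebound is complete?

7.03 km

Net drop Δ = e − u = e − e ρ_c/ρ_m = e (ρ_m − ρ_c)/ρ_m.
e = Δ ρ_m/(ρ_m − ρ_c) = 1.37 km × 3.369/0.657 = 7.03 km.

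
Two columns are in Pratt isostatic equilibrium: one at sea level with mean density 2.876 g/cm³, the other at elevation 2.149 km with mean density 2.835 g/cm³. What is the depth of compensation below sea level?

149 km

ρ_ref D = ρ (D + h) → D (ρ_ref − ρ) = ρ h.
D = ρ h/(ρ_ref − ρ) = 2.835 × 2.149 km/(2.876 − 2.835) = 149 km.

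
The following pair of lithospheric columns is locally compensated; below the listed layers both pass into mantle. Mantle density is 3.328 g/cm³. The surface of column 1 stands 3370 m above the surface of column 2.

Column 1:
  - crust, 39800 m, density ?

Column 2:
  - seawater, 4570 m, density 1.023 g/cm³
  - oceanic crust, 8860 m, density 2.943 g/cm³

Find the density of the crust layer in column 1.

2.7 g/cm³

Take the compensation level at the base of the deeper column (depth z_c below the surface of column 1) and equate Σ ρ_i t_i down to z_c; mantle fills any gap and the z_c terms cancel.
Column 1: 39800×ρ + (z_c − 39800)×3.328
Column 2: 3370×0 + 4570×1.023 + 8860×2.943 + (z_c − 3370 − 13430)×3.328
The z_c×3.328 term appears on both sides and cancels. Collect the known terms of each column as K = Σ(ρt)_known − 3.328 × (depth of known layers): K_1 = 0 − 3.328×39800 = −132454.4; K_2 = 30750.09 − 3.328×(3370 + 13430) = −25160.31.
Balance: K_1 + 39800×ρ = K_2, so ρ = (K_2 − K_1)/39800 = 107294/39800 = 2.7 g/cm³.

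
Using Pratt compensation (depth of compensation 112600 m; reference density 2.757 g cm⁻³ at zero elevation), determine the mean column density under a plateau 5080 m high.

2.64 g cm⁻³

Pratt balance: ρ_ref D = ρ (D + h).
ρ = ρ_ref D/(D + h) = 2.757 × 112600 m/(112600 m + 5080 m) = 2.64 g cm⁻³.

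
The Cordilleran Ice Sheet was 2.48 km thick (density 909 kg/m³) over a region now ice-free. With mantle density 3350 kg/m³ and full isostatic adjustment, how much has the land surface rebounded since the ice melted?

0.673 km

Removing the load lets mantle flow back in; uplift u satisfies ρ_ice t = ρ_m u.
u = t ρ_ice/ρ_m = 2.48 km × 909/3350 = 0.673 km.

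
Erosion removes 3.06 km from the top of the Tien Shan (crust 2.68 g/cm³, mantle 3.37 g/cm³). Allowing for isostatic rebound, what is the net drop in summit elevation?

Rebound u = e ρ_c/ρ_m = 3.06 km × 2.68/3.37 = 2.433 km.
Net surface drop = e − u = 3.06 km − 2.433 km = e (ρ_m − ρ_c)/ρ_m = 0.627 km.

0.627 km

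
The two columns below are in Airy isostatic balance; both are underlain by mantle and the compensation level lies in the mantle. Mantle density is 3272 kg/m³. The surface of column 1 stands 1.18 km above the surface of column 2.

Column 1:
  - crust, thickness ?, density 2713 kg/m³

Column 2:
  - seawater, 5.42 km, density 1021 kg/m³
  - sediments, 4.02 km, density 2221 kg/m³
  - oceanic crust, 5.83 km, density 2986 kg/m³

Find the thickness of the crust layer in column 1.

Take the compensation level at the base of the deeper column (depth z_c below the surface of column 1) and equate Σ ρ_i t_i down to z_c; mantle fills any gap and the z_c terms cancel.
Column 1: x×2713 + (z_c − 0 − x)×3272
Column 2: 1.18×0 + 5.42×1021 + 4.02×2221 + 5.83×2986 + (z_c − 1.18 − 15.27)×3272
The z_c×3272 term appears on both sides and cancels. Collect the known terms of each column as K = Σ(ρt)_known − 3272 × (depth of known layers): K_1 = 0 − 3272×0 = 0; K_2 = 31870.62 − 3272×(1.18 + 15.27) = −21953.78.
Balance: K_1 − x×(3272 − 2713) = K_2, so x = (K_1 − K_2)/(3272 − 2713) = 21953.8/559 = 39.3 km.

39.3 km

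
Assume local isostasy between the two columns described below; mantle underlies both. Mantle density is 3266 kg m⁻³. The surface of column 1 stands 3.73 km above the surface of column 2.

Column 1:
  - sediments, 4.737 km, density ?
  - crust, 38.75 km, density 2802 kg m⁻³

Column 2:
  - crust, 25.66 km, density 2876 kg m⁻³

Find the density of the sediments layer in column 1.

Take the compensation level at the base of the deeper column (depth z_c below the surface of column 1) and equate Σ ρ_i t_i down to z_c; mantle fills any gap and the z_c terms cancel.
Column 1: 4.737×ρ + 38.75×2802 + (z_c − 43.487)×3266
Column 2: 3.73×0 + 25.66×2876 + (z_c − 3.73 − 25.66)×3266
The z_c×3266 term appears on both sides and cancels. Collect the known terms of each column as K = Σ(ρt)_known − 3266 × (depth of known layers): K_1 = 108577.5 − 3266×43.487 = −33451.042; K_2 = 73798.16 − 3266×(3.73 + 25.66) = −22189.58.
Balance: K_1 + 4.737×ρ = K_2, so ρ = (K_2 − K_1)/4.737 = 11261.5/4.737 = 2380 kg m⁻³.

2380 kg m⁻³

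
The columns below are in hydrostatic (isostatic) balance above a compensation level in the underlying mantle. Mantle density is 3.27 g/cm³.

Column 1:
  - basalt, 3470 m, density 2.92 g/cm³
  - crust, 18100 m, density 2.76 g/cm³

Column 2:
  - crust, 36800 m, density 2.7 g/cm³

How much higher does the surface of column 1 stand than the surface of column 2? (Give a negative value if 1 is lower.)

−3220 m

For any compensation level in the mantle, the mantle terms cancel and isostasy reduces to e = (Σt_1 − Σt_2) − (Σ(ρt)_1 − Σ(ρt)_2) / ρ_m.
Σt_1 = 21570 m; Σt_2 = 36800 m; Σ(ρt)_1 = 60088.4; Σ(ρt)_2 = 99360 (in m·g/cm³).
e = (21570 − 36800) − (60088.4 − 99360) / 3.27 = −3220 m.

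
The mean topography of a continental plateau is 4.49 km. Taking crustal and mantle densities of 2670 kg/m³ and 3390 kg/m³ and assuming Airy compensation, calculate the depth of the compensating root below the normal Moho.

Isostatic balance requires: the weight of the topography is balanced by the buoyancy of the root, ρ_c h = (ρ_m − ρ_c) r.
r = h · ρ_c / (ρ_m − ρ_c) = 4.49 km × 2670 / (3390 − 2670) = 16.7 km.

16.7 km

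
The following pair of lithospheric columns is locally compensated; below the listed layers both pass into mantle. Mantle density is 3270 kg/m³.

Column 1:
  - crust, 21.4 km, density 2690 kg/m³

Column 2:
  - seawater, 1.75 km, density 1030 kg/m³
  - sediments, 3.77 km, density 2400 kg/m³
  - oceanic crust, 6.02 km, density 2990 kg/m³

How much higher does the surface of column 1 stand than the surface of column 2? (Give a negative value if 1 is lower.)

For any compensation level in the mantle, the mantle terms cancel and isostasy reduces to e = (Σt_1 − Σt_2) − (Σ(ρt)_1 − Σ(ρt)_2) / ρ_m.
Σt_1 = 21.4 km; Σt_2 = 11.54 km; Σ(ρt)_1 = 57566; Σ(ρt)_2 = 28850.3 (in km·kg/m³).
e = (21.4 − 11.54) − (57566 − 28850.3) / 3270 = 1.08 km.

1.08 km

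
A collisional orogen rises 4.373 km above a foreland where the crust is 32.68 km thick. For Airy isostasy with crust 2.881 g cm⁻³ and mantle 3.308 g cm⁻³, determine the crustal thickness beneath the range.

66.6 km

Root depth r = h ρ_c / (ρ_m − ρ_c) = 4.373 km × 2.881 / 0.427 = 29.5 km.
Total thickness = T + h + r = 32.68 km + 4.373 km + 29.5 km = 66.6 km.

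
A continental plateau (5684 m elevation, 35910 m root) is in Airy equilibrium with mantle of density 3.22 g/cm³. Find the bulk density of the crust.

ρ_c h = (ρ_m − ρ_c) r → ρ_c (h + r) = ρ_m r → ρ_c = ρ_m r / (h + r).
ρ_c = 3.22 × 35910 m / (5684 m + 35910 m) = 2.78 g/cm³.

2.78 g/cm³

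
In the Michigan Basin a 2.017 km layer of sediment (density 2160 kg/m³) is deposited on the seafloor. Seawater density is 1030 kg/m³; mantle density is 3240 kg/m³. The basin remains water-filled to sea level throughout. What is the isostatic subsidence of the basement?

1.03 km

Submarine loading: the sediment displaces seawater, and the subsidence is in turn flooded, so s (ρ_m − ρ_w) = t (ρ_sed − ρ_w).
s = 2.017 km × (2160 − 1030) / (3240 − 1030) = 1.03 km.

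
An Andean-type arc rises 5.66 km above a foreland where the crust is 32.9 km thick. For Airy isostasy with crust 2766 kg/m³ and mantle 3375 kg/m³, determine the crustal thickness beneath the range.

64.3 km

Root depth r = h ρ_c / (ρ_m − ρ_c) = 5.66 km × 2766 / 609 = 25.71 km.
Total thickness = T + h + r = 32.9 km + 5.66 km + 25.71 km = 64.3 km.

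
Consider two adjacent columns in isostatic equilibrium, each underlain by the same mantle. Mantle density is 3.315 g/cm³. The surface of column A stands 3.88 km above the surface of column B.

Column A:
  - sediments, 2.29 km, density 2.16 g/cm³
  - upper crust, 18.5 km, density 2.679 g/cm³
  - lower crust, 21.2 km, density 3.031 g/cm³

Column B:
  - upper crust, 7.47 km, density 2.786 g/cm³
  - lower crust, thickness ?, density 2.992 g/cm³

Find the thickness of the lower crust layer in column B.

11.2 km

Take the compensation level at the base of the deeper column (depth z_c below the surface of column A) and equate Σ ρ_i t_i down to z_c; mantle fills any gap and the z_c terms cancel.
Column A: 2.29×2.16 + 18.5×2.679 + 21.2×3.031 + (z_c − 41.99)×3.315
Column B: 3.88×0 + 7.47×2.786 + x×2.992 + (z_c − 3.88 − 7.47 − x)×3.315
The z_c×3.315 term appears on both sides and cancels. Collect the known terms of each column as K = Σ(ρt)_known − 3.315 × (depth of known layers): K_A = 118.7651 − 3.315×41.99 = −20.43175; K_B = 20.81142 − 3.315×(3.88 + 7.47) = −16.81383.
Balance: K_A = K_B − x×(3.315 − 2.992), so x = (K_B − K_A)/(3.315 − 2.992) = 3.61792/0.323 = 11.2 km.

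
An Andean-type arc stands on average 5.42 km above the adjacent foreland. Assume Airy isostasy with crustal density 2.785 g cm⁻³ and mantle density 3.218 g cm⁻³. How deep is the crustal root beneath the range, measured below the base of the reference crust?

Equating mass per unit area of the two columns: the weight of the topography is balanced by the buoyancy of the root, ρ_c h = (ρ_m − ρ_c) r.
r = h · ρ_c / (ρ_m − ρ_c) = 5.42 km × 2.785 / (3.218 − 2.785) = 34.9 km.

34.9 km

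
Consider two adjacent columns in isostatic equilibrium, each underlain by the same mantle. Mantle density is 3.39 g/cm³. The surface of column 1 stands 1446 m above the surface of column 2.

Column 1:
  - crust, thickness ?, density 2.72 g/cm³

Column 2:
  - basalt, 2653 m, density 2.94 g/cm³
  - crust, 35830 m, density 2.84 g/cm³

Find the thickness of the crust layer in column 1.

Take the compensation level at the base of the deeper column (depth z_c below the surface of column 1) and equate Σ ρ_i t_i down to z_c; mantle fills any gap and the z_c terms cancel.
Column 1: x×2.72 + (z_c − 0 − x)×3.39
Column 2: 1446×0 + 2653×2.94 + 35830×2.84 + (z_c − 1446 − 38483)×3.39
The z_c×3.39 term appears on both sides and cancels. Collect the known terms of each column as K = Σ(ρt)_known − 3.39 × (depth of known layers): K_1 = 0 − 3.39×0 = 0; K_2 = 109557.02 − 3.39×(1446 + 38483) = −25802.29.
Balance: K_1 − x×(3.39 − 2.72) = K_2, so x = (K_1 − K_2)/(3.39 − 2.72) = 25802.3/0.67 = 38500 m.

38500 m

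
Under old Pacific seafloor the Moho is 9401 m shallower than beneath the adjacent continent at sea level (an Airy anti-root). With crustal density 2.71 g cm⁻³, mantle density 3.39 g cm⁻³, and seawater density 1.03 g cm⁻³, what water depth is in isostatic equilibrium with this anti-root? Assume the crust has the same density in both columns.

3810 m

Replacing a thickness d of crust by seawater at the top must be balanced by replacing crust with mantle at the base: d (ρ_c − ρ_w) = a (ρ_m − ρ_c).
d = a (ρ_m − ρ_c)/(ρ_c − ρ_w) = 9401 m × 0.68/1.68 = 3810 m.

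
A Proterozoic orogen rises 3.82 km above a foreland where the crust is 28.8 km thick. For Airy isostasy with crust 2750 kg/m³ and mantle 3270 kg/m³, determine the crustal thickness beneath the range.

Root depth r = h ρ_c / (ρ_m − ρ_c) = 3.82 km × 2750 / 520 = 20.2 km.
Total thickness = T + h + r = 28.8 km + 3.82 km + 20.2 km = 52.8 km.

52.8 km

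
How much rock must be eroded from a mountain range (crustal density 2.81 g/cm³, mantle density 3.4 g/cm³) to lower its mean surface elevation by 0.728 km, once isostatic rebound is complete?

Net drop Δ = e − u = e − e ρ_c/ρ_m = e (ρ_m − ρ_c)/ρ_m.
e = Δ ρ_m/(ρ_m − ρ_c) = 0.728 km × 3.4/0.59 = 4.2 km.

4.2 km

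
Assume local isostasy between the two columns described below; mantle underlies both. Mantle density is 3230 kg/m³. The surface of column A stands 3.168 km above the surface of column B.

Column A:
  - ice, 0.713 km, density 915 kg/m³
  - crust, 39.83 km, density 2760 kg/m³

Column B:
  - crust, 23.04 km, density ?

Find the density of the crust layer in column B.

2790 kg/m³

Take the compensation level at the base of the deeper column (depth z_c below the surface of column A) and equate Σ ρ_i t_i down to z_c; mantle fills any gap and the z_c terms cancel.
Column A: 0.713×915 + 39.83×2760 + (z_c − 40.543)×3230
Column B: 3.168×0 + 23.04×ρ + (z_c − 3.168 − 23.04)×3230
The z_c×3230 term appears on both sides and cancels. Collect the known terms of each column as K = Σ(ρt)_known − 3230 × (depth of known layers): K_A = 110583.195 − 3230×40.543 = −20370.695; K_B = 0 − 3230×(3.168 + 23.04) = −84651.84.
Balance: K_A = K_B + 23.04×ρ, so ρ = (K_A − K_B)/23.04 = 64281.1/23.04 = 2790 kg/m³.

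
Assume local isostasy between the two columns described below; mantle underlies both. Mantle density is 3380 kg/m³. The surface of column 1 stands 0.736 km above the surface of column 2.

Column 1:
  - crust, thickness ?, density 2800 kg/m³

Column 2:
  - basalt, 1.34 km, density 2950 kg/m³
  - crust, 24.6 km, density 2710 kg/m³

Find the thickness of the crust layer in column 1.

Take the compensation level at the base of the deeper column (depth z_c below the surface of column 1) and equate Σ ρ_i t_i down to z_c; mantle fills any gap and the z_c terms cancel.
Column 1: x×2800 + (z_c − 0 − x)×3380
Column 2: 0.736×0 + 1.34×2950 + 24.6×2710 + (z_c − 0.736 − 25.94)×3380
The z_c×3380 term appears on both sides and cancels. Collect the known terms of each column as K = Σ(ρt)_known − 3380 × (depth of known layers): K_1 = 0 − 3380×0 = 0; K_2 = 70619 − 3380×(0.736 + 25.94) = −19545.88.
Balance: K_1 − x×(3380 − 2800) = K_2, so x = (K_1 − K_2)/(3380 − 2800) = 19545.9/580 = 33.7 km.

33.7 km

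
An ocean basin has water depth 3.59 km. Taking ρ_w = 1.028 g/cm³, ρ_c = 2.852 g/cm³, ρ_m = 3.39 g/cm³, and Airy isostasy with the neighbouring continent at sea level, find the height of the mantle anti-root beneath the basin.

12.2 km

In Airy isostatic equilibrium: replacing crust with seawater at the top is compensated by replacing crust with mantle at the base: d (ρ_c − ρ_w) = a (ρ_m − ρ_c).
a = d (ρ_c − ρ_w)/(ρ_m − ρ_c) = 3.59 km × 1.824/0.538 = 12.2 km.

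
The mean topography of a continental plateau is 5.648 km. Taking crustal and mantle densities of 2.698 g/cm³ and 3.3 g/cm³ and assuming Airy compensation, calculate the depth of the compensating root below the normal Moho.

25.3 km

Balancing pressure at the compensation depth: the weight of the topography is balanced by the buoyancy of the root, ρ_c h = (ρ_m − ρ_c) r.
r = h · ρ_c / (ρ_m − ρ_c) = 5.648 km × 2.698 / (3.3 − 2.698) = 25.3 km.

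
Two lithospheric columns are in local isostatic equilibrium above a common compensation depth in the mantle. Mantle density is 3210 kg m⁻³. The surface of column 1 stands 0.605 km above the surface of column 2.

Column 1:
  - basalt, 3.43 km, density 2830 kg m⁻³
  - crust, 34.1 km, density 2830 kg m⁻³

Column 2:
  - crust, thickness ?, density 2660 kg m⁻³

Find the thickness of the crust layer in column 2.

22.4 km

Take the compensation level at the base of the deeper column (depth z_c below the surface of column 1) and equate Σ ρ_i t_i down to z_c; mantle fills any gap and the z_c terms cancel.
Column 1: 3.43×2830 + 34.1×2830 + (z_c − 37.53)×3210
Column 2: 0.605×0 + x×2660 + (z_c − 0.605 − 0 − x)×3210
The z_c×3210 term appears on both sides and cancels. Collect the known terms of each column as K = Σ(ρt)_known − 3210 × (depth of known layers): K_1 = 106209.9 − 3210×37.53 = −14261.4; K_2 = 0 − 3210×(0.605 + 0) = −1942.05.
Balance: K_1 = K_2 − x×(3210 − 2660), so x = (K_2 − K_1)/(3210 − 2660) = 12319.4/550 = 22.4 km.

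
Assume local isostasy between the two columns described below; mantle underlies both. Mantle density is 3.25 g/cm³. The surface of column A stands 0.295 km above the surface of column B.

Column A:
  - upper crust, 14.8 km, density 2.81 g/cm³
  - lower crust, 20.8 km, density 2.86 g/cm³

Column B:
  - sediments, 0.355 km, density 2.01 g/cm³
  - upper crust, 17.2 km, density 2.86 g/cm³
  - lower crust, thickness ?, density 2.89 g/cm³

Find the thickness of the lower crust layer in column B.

Take the compensation level at the base of the deeper column (depth z_c below the surface of column A) and equate Σ ρ_i t_i down to z_c; mantle fills any gap and the z_c terms cancel.
Column A: 14.8×2.81 + 20.8×2.86 + (z_c − 35.6)×3.25
Column B: 0.295×0 + 0.355×2.01 + 17.2×2.86 + x×2.89 + (z_c − 0.295 − 17.555 − x)×3.25
The z_c×3.25 term appears on both sides and cancels. Collect the known terms of each column as K = Σ(ρt)_known − 3.25 × (depth of known layers): K_A = 101.076 − 3.25×35.6 = −14.624; K_B = 49.90555 − 3.25×(0.295 + 17.555) = −8.10695.
Balance: K_A = K_B − x×(3.25 − 2.89), so x = (K_B − K_A)/(3.25 − 2.89) = 6.51705/0.36 = 18.1 km.

18.1 km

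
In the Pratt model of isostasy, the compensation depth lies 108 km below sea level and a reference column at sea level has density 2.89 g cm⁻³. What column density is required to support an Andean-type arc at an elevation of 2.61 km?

2.82 g cm⁻³

Pratt balance: ρ_ref D = ρ (D + h).
ρ = ρ_ref D/(D + h) = 2.89 × 108 km/(108 km + 2.61 km) = 2.82 g cm⁻³.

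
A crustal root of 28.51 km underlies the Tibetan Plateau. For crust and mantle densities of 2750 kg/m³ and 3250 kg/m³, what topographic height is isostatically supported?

5.18 km

By Archimedes' principle applied to the lithosphere: ρ_c h = (ρ_m − ρ_c) r.
h = r (ρ_m − ρ_c) / ρ_c = 28.51 km × (3250 − 2750) / 2750 = 5.18 km.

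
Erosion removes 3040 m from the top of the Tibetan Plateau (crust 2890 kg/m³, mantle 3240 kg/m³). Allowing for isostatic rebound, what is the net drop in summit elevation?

328 m

Rebound u = e ρ_c/ρ_m = 3040 m × 2890/3240 = 2712 m.
Net surface drop = e − u = 3040 m − 2712 m = e (ρ_m − ρ_c)/ρ_m = 328 m.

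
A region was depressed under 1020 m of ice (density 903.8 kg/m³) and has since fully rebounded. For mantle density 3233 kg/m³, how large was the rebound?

285 m

Removing the load lets mantle flow back in; uplift u satisfies ρ_ice t = ρ_m u.
u = t ρ_ice/ρ_m = 1020 m × 903.8/3233 = 285 m.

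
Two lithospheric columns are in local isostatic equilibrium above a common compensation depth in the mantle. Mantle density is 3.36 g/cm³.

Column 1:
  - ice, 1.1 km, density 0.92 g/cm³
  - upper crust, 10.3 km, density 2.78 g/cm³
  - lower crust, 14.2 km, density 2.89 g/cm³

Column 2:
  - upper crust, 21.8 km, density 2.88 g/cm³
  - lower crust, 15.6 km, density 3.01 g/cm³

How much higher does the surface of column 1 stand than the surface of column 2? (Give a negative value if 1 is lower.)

For any compensation level in the mantle, the mantle terms cancel and isostasy reduces to e = (Σt_1 − Σt_2) − (Σ(ρt)_1 − Σ(ρt)_2) / ρ_m.
Σt_1 = 25.6 km; Σt_2 = 37.4 km; Σ(ρt)_1 = 70.684; Σ(ρt)_2 = 109.74 (in km·g/cm³).
e = (25.6 − 37.4) − (70.684 − 109.74) / 3.36 = −0.176 km.

−0.176 km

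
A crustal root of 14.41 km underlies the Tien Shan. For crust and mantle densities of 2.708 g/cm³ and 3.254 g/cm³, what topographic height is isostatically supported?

2.91 km

Balancing pressure at the compensation depth: ρ_c h = (ρ_m − ρ_c) r.
h = r (ρ_m − ρ_c) / ρ_c = 14.41 km × (3.254 − 2.708) / 2.708 = 2.91 km.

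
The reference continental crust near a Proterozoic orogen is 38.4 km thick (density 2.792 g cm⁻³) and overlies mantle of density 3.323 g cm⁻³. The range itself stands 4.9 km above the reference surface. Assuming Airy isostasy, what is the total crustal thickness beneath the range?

69.1 km

Root depth r = h ρ_c / (ρ_m − ρ_c) = 4.9 km × 2.792 / 0.531 = 25.76 km.
Total thickness = T + h + r = 38.4 km + 4.9 km + 25.76 km = 69.1 km.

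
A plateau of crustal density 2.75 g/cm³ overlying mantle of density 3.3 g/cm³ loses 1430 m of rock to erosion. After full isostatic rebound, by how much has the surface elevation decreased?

Rebound u = e ρ_c/ρ_m = 1430 m × 2.75/3.3 = 1192 m.
Net surface drop = e − u = 1430 m − 1192 m = e (ρ_m − ρ_c)/ρ_m = 238 m.

238 m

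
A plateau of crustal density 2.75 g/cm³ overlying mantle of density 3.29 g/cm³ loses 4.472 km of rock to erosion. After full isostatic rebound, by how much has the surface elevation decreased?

0.734 km

Rebound u = e ρ_c/ρ_m = 4.472 km × 2.75/3.29 = 3.738 km.
Net surface drop = e − u = 4.472 km − 3.738 km = e (ρ_m − ρ_c)/ρ_m = 0.734 km.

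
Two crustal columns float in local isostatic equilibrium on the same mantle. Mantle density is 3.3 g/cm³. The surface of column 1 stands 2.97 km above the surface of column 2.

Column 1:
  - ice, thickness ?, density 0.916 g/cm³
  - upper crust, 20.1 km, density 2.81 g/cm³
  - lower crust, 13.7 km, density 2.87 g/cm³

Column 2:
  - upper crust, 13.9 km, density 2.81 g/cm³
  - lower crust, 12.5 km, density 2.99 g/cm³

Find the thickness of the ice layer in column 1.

1.99 km

Take the compensation level at the base of the deeper column (depth z_c below the surface of column 1) and equate Σ ρ_i t_i down to z_c; mantle fills any gap and the z_c terms cancel.
Column 1: x×0.916 + 20.1×2.81 + 13.7×2.87 + (z_c − 33.8 − x)×3.3
Column 2: 2.97×0 + 13.9×2.81 + 12.5×2.99 + (z_c − 2.97 − 26.4)×3.3
The z_c×3.3 term appears on both sides and cancels. Collect the known terms of each column as K = Σ(ρt)_known − 3.3 × (depth of known layers): K_1 = 95.8 − 3.3×33.8 = −15.74; K_2 = 76.434 − 3.3×(2.97 + 26.4) = −20.487.
Balance: K_1 − x×(3.3 − 0.916) = K_2, so x = (K_1 − K_2)/(3.3 − 0.916) = 4.747/2.384 = 1.99 km.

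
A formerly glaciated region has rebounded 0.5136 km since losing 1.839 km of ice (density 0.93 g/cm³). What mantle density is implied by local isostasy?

ρ_m = ρ_ice t / u = 0.93 × 1.839 km/0.5136 km = 3.33 g/cm³.

3.33 g/cm³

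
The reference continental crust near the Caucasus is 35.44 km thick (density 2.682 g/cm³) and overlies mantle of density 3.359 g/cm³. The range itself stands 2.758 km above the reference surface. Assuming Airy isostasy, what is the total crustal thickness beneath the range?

Root depth r = h ρ_c / (ρ_m − ρ_c) = 2.758 km × 2.682 / 0.677 = 10.93 km.
Total thickness = T + h + r = 35.44 km + 2.758 km + 10.93 km = 49.1 km.

49.1 km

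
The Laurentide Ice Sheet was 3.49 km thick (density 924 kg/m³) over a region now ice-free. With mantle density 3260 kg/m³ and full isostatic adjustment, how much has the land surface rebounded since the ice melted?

Removing the load lets mantle flow back in; uplift u satisfies ρ_ice t = ρ_m u.
u = t ρ_ice/ρ_m = 3.49 km × 924/3260 = 0.989 km.

0.989 km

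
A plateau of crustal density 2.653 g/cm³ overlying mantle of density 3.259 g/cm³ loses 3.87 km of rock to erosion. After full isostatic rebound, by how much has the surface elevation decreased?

Rebound u = e ρ_c/ρ_m = 3.87 km × 2.653/3.259 = 3.15 km.
Net surface drop = e − u = 3.87 km − 3.15 km = e (ρ_m − ρ_c)/ρ_m = 0.72 km.

0.72 km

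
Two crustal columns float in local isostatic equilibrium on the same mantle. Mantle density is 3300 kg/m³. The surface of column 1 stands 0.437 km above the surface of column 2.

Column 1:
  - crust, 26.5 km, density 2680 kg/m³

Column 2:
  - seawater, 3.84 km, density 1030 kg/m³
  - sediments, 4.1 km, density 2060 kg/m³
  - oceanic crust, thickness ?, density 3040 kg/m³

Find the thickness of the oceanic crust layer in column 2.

Take the compensation level at the base of the deeper column (depth z_c below the surface of column 1) and equate Σ ρ_i t_i down to z_c; mantle fills any gap and the z_c terms cancel.
Column 1: 26.5×2680 + (z_c − 26.5)×3300
Column 2: 0.437×0 + 3.84×1030 + 4.1×2060 + x×3040 + (z_c − 0.437 − 7.94 − x)×3300
The z_c×3300 term appears on both sides and cancels. Collect the known terms of each column as K = Σ(ρt)_known − 3300 × (depth of known layers): K_1 = 71020 − 3300×26.5 = −16430; K_2 = 12401.2 − 3300×(0.437 + 7.94) = −15242.9.
Balance: K_1 = K_2 − x×(3300 − 3040), so x = (K_2 − K_1)/(3300 − 3040) = 1187.1/260 = 4.57 km.

4.57 km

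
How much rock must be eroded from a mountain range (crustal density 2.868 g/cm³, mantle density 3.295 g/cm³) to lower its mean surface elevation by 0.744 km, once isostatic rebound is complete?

Net drop Δ = e − u = e − e ρ_c/ρ_m = e (ρ_m − ρ_c)/ρ_m.
e = Δ ρ_m/(ρ_m − ρ_c) = 0.744 km × 3.295/0.427 = 5.74 km.

5.74 km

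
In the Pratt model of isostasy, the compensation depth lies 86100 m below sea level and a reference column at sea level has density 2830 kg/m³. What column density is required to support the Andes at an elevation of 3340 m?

Pratt balance: ρ_ref D = ρ (D + h).
ρ = ρ_ref D/(D + h) = 2830 × 86100 m/(86100 m + 3340 m) = 2720 kg/m³.

2720 kg/m³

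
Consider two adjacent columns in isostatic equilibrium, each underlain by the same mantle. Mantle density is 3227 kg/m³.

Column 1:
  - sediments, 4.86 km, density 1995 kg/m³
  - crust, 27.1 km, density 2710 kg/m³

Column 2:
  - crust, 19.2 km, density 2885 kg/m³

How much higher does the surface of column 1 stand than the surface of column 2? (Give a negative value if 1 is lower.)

For any compensation level in the mantle, the mantle terms cancel and isostasy reduces to e = (Σt_1 − Σt_2) − (Σ(ρt)_1 − Σ(ρt)_2) / ρ_m.
Σt_1 = 31.96 km; Σt_2 = 19.2 km; Σ(ρt)_1 = 83136.7; Σ(ρt)_2 = 55392 (in km·kg/m³).
e = (31.96 − 19.2) − (83136.7 − 55392) / 3227 = 4.16 km.

4.16 km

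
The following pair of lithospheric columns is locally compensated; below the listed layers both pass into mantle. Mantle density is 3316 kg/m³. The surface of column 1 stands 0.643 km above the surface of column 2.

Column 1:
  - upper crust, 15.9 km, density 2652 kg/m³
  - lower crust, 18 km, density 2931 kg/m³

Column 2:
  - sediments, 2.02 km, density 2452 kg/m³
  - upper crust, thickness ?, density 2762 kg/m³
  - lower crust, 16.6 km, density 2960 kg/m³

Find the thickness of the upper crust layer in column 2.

13.9 km

Take the compensation level at the base of the deeper column (depth z_c below the surface of column 1) and equate Σ ρ_i t_i down to z_c; mantle fills any gap and the z_c terms cancel.
Column 1: 15.9×2652 + 18×2931 + (z_c − 33.9)×3316
Column 2: 0.643×0 + 2.02×2452 + x×2762 + 16.6×2960 + (z_c − 0.643 − 18.62 − x)×3316
The z_c×3316 term appears on both sides and cancels. Collect the known terms of each column as K = Σ(ρt)_known − 3316 × (depth of known layers): K_1 = 94924.8 − 3316×33.9 = −17487.6; K_2 = 54089.04 − 3316×(0.643 + 18.62) = −9787.068.
Balance: K_1 = K_2 − x×(3316 − 2762), so x = (K_2 − K_1)/(3316 − 2762) = 7700.53/554 = 13.9 km.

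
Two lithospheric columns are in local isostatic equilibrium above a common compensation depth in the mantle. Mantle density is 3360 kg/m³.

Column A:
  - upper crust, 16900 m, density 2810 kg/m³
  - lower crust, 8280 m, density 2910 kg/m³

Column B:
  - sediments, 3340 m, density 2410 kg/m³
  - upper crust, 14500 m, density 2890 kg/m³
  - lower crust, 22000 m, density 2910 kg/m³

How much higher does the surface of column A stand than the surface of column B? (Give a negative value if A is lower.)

For any compensation level in the mantle, the mantle terms cancel and isostasy reduces to e = (Σt_A − Σt_B) − (Σ(ρt)_A − Σ(ρt)_B) / ρ_m.
Σt_A = 25180 m; Σt_B = 39840 m; Σ(ρt)_A = 71583800; Σ(ρt)_B = 113974400 (in m·kg/m³).
e = (25180 − 39840) − (71583800 − 113974400) / 3360 = −2040 m.

−2040 m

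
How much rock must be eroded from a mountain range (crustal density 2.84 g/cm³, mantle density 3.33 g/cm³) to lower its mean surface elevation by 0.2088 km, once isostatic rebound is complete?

1.42 km

Net drop Δ = e − u = e − e ρ_c/ρ_m = e (ρ_m − ρ_c)/ρ_m.
e = Δ ρ_m/(ρ_m − ρ_c) = 0.2088 km × 3.33/0.49 = 1.42 km.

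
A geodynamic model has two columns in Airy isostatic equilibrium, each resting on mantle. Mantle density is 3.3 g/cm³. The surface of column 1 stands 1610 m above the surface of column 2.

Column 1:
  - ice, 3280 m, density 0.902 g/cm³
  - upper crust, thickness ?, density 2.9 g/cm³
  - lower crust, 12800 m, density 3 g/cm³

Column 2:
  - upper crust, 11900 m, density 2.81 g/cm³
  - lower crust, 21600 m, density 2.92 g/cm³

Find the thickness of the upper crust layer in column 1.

19100 m

Take the compensation level at the base of the deeper column (depth z_c below the surface of column 1) and equate Σ ρ_i t_i down to z_c; mantle fills any gap and the z_c terms cancel.
Column 1: 3280×0.902 + x×2.9 + 12800×3 + (z_c − 16080 − x)×3.3
Column 2: 1610×0 + 11900×2.81 + 21600×2.92 + (z_c − 1610 − 33500)×3.3
The z_c×3.3 term appears on both sides and cancels. Collect the known terms of each column as K = Σ(ρt)_known − 3.3 × (depth of known layers): K_1 = 41358.56 − 3.3×16080 = −11705.44; K_2 = 96511 − 3.3×(1610 + 33500) = −19352.
Balance: K_1 − x×(3.3 − 2.9) = K_2, so x = (K_1 − K_2)/(3.3 − 2.9) = 7646.56/0.4 = 19100 m.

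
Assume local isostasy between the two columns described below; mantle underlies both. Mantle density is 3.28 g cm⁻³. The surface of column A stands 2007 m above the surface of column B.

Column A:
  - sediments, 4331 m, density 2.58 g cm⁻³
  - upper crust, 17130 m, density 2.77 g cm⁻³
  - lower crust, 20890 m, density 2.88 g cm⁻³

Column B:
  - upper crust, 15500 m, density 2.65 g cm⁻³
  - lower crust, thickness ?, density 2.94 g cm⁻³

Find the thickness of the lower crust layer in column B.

11100 m

Take the compensation level at the base of the deeper column (depth z_c below the surface of column A) and equate Σ ρ_i t_i down to z_c; mantle fills any gap and the z_c terms cancel.
Column A: 4331×2.58 + 17130×2.77 + 20890×2.88 + (z_c − 42351)×3.28
Column B: 2007×0 + 15500×2.65 + x×2.94 + (z_c − 2007 − 15500 − x)×3.28
The z_c×3.28 term appears on both sides and cancels. Collect the known terms of each column as K = Σ(ρt)_known − 3.28 × (depth of known layers): K_A = 118787.28 − 3.28×42351 = −20124; K_B = 41075 − 3.28×(2007 + 15500) = −16347.96.
Balance: K_A = K_B − x×(3.28 − 2.94), so x = (K_B − K_A)/(3.28 − 2.94) = 3776.04/0.34 = 11100 m.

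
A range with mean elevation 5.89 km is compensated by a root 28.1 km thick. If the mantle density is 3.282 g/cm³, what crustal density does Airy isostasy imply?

ρ_c h = (ρ_m − ρ_c) r → ρ_c (h + r) = ρ_m r → ρ_c = ρ_m r / (h + r).
ρ_c = 3.282 × 28.1 km / (5.89 km + 28.1 km) = 2.71 g/cm³.

2.71 g/cm³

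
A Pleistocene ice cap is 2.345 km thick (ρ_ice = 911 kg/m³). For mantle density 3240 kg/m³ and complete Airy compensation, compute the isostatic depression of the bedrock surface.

0.659 km

Equating mass per unit area of the two columns: the ice load ρ_ice t is balanced by mantle displaced below, ρ_m s.
s = t ρ_ice / ρ_m = 2.345 km × 911/3240 = 0.659 km.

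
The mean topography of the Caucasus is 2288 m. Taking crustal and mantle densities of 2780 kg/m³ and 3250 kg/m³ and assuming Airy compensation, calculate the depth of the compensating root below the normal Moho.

13500 m

In Airy isostatic equilibrium: the weight of the topography is balanced by the buoyancy of the root, ρ_c h = (ρ_m − ρ_c) r.
r = h · ρ_c / (ρ_m − ρ_c) = 2288 m × 2780 / (3250 − 2780) = 13500 m.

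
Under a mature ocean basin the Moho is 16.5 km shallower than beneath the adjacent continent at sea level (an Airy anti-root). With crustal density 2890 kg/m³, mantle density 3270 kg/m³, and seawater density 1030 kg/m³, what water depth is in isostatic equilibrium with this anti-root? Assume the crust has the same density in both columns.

3.37 km

Replacing a thickness d of crust by seawater at the top must be balanced by replacing crust with mantle at the base: d (ρ_c − ρ_w) = a (ρ_m − ρ_c).
d = a (ρ_m − ρ_c)/(ρ_c − ρ_w) = 16.5 km × 380/1860 = 3.37 km.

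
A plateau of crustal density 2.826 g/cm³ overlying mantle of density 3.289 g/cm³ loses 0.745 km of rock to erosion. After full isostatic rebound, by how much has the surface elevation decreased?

Rebound u = e ρ_c/ρ_m = 0.745 km × 2.826/3.289 = 0.6401 km.
Net surface drop = e − u = 0.745 km − 0.6401 km = e (ρ_m − ρ_c)/ρ_m = 0.105 km.

0.105 km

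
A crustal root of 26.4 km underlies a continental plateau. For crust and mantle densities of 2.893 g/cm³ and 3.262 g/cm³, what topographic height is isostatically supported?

Isostatic balance requires: ρ_c h = (ρ_m − ρ_c) r.
h = r (ρ_m − ρ_c) / ρ_c = 26.4 km × (3.262 − 2.893) / 2.893 = 3.37 km.

3.37 km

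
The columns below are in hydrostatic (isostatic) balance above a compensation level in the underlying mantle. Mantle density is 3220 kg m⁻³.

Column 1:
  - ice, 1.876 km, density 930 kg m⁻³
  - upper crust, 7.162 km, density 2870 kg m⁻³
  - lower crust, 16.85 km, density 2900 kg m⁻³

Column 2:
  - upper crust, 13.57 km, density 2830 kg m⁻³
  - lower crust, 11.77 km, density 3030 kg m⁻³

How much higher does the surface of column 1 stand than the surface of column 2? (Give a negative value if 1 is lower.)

1.45 km

For any compensation level in the mantle, the mantle terms cancel and isostasy reduces to e = (Σt_1 − Σt_2) − (Σ(ρt)_1 − Σ(ρt)_2) / ρ_m.
Σt_1 = 25.888 km; Σt_2 = 25.34 km; Σ(ρt)_1 = 71164.62; Σ(ρt)_2 = 74066.2 (in km·kg m⁻³).
e = (25.888 − 25.34) − (71164.62 − 74066.2) / 3220 = 1.45 km.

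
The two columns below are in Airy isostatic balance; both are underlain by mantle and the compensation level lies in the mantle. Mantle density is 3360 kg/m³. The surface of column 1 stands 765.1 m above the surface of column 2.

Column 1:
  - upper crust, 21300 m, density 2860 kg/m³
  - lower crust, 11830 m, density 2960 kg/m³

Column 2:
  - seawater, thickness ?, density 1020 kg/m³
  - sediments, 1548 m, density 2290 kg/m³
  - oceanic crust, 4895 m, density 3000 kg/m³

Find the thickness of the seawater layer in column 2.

Take the compensation level at the base of the deeper column (depth z_c below the surface of column 1) and equate Σ ρ_i t_i down to z_c; mantle fills any gap and the z_c terms cancel.
Column 1: 21300×2860 + 11830×2960 + (z_c − 33130)×3360
Column 2: 765.1×0 + x×1020 + 1548×2290 + 4895×3000 + (z_c − 765.1 − 6443 − x)×3360
The z_c×3360 term appears on both sides and cancels. Collect the known terms of each column as K = Σ(ρt)_known − 3360 × (depth of known layers): K_1 = 95934800 − 3360×33130 = −15382000; K_2 = 18229920 − 3360×(765.1 + 6443) = −5989296.
Balance: K_1 = K_2 − x×(3360 − 1020), so x = (K_2 − K_1)/(3360 − 1020) = 9392700/2340 = 4010 m.

4010 m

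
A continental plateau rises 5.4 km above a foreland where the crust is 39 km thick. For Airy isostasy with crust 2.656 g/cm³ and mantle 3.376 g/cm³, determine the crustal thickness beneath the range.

Root depth r = h ρ_c / (ρ_m − ρ_c) = 5.4 km × 2.656 / 0.72 = 19.92 km.
Total thickness = T + h + r = 39 km + 5.4 km + 19.92 km = 64.3 km.

64.3 km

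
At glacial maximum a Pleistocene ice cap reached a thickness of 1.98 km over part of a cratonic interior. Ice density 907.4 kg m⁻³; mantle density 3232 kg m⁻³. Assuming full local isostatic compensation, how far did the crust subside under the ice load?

In Airy isostatic equilibrium: the ice load ρ_ice t is balanced by mantle displaced below, ρ_m s.
s = t ρ_ice / ρ_m = 1.98 km × 907.4/3232 = 0.556 km.

0.556 km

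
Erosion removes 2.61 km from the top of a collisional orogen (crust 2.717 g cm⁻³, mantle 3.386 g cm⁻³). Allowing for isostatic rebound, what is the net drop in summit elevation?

0.516 km

Rebound u = e ρ_c/ρ_m = 2.61 km × 2.717/3.386 = 2.094 km.
Net surface drop = e − u = 2.61 km − 2.094 km = e (ρ_m − ρ_c)/ρ_m = 0.516 km.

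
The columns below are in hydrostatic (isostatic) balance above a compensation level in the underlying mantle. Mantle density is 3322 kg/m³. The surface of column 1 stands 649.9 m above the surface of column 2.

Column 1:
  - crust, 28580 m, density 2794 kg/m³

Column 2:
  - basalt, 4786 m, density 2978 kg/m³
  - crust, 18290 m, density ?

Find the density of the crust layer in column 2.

Take the compensation level at the base of the deeper column (depth z_c below the surface of column 1) and equate Σ ρ_i t_i down to z_c; mantle fills any gap and the z_c terms cancel.
Column 1: 28580×2794 + (z_c − 28580)×3322
Column 2: 649.9×0 + 4786×2978 + 18290×ρ + (z_c − 649.9 − 23076)×3322
The z_c×3322 term appears on both sides and cancels. Collect the known terms of each column as K = Σ(ρt)_known − 3322 × (depth of known layers): K_1 = 79852520 − 3322×28580 = −15090240; K_2 = 14252708 − 3322×(649.9 + 23076) = −64564731.8.
Balance: K_1 = K_2 + 18290×ρ, so ρ = (K_1 − K_2)/18290 = 49474500/18290 = 2710 kg/m³.

2710 kg/m³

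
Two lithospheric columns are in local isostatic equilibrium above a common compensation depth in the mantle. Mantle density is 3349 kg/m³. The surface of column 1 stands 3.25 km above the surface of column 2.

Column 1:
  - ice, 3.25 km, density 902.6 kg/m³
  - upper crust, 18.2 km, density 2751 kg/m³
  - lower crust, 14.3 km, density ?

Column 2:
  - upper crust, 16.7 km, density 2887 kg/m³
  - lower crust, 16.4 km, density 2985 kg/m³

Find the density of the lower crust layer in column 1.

2950 kg/m³

Take the compensation level at the base of the deeper column (depth z_c below the surface of column 1) and equate Σ ρ_i t_i down to z_c; mantle fills any gap and the z_c terms cancel.
Column 1: 3.25×902.6 + 18.2×2751 + 14.3×ρ + (z_c − 35.75)×3349
Column 2: 3.25×0 + 16.7×2887 + 16.4×2985 + (z_c − 3.25 − 33.1)×3349
The z_c×3349 term appears on both sides and cancels. Collect the known terms of each column as K = Σ(ρt)_known − 3349 × (depth of known layers): K_1 = 53001.65 − 3349×35.75 = −66725.1; K_2 = 97166.9 − 3349×(3.25 + 33.1) = −24569.25.
Balance: K_1 + 14.3×ρ = K_2, so ρ = (K_2 − K_1)/14.3 = 42155.8/14.3 = 2950 kg/m³.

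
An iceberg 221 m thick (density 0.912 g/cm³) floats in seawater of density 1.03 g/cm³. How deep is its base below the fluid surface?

196 m

Draft d = t ρ_obj/ρ_fluid = 221 m × 0.912/1.03 = 196 m.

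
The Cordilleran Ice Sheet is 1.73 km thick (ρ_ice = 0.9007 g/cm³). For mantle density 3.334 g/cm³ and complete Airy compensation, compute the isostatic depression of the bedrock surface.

By Archimedes' principle applied to the lithosphere: the ice load ρ_ice t is balanced by mantle displaced below, ρ_m s.
s = t ρ_ice / ρ_m = 1.73 km × 0.9007/3.334 = 0.467 km.

0.467 km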